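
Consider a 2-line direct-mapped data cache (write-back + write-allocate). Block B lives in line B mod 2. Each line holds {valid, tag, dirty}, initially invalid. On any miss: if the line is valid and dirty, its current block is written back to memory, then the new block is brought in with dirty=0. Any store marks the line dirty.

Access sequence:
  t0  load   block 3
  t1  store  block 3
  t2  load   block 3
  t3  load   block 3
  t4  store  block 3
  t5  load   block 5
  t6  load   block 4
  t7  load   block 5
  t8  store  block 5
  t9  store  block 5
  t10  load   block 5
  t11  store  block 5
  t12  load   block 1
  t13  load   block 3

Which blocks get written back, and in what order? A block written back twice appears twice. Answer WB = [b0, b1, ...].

WB = [3, 5]

0: R B3 → L1 miss [-]
1: W B3 → L1 hit [D]
2: R B3 → L1 hit [D]
3: R B3 → L1 hit [D]
4: W B3 → L1 hit [D]
5: R B5 → L1 miss wb→B3 [-]
6: R B4 → L0 miss [-]
7: R B5 → L1 hit [-]
8: W B5 → L1 hit [D]
9: W B5 → L1 hit [D]
10: R B5 → L1 hit [D]
11: W B5 → L1 hit [D]
12: R B1 → L1 miss wb→B5 [-]
13: R B3 → L1 miss [-]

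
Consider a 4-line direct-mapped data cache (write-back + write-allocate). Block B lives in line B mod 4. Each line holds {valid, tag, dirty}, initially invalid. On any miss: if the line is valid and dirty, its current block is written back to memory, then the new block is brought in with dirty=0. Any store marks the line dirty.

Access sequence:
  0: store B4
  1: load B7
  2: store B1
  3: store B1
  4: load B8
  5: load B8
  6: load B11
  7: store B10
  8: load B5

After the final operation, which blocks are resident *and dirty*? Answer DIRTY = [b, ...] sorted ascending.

0: W B4 → L0 miss [D]
1: R B7 → L3 miss [-]
2: W B1 → L1 miss [D]
3: W B1 → L1 hit [D]
4: R B8 → L0 miss wb→B4 [-]
5: R B8 → L0 hit [-]
6: R B11 → L3 miss [-]
7: W B10 → L2 miss [D]
8: R B5 → L1 miss wb→B1 [-]

DIRTY = [10]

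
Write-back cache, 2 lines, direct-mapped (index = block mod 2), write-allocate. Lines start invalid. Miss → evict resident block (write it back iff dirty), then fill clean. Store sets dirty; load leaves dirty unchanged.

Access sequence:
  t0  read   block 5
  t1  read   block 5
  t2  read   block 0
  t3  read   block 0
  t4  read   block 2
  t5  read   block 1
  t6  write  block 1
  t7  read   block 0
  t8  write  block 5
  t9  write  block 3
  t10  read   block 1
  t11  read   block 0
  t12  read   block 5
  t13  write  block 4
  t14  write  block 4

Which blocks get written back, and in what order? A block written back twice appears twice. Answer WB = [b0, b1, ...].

WB = [1, 5, 3]

  0 | R B5 → L1 miss [-]
  1 | R B5 → L1 hit [-]
  2 | R B0 → L0 miss [-]
  3 | R B0 → L0 hit [-]
  4 | R B2 → L0 miss [-]
  5 | R B1 → L1 miss [-]
  6 | W B1 → L1 hit [D]
  7 | R B0 → L0 miss [-]
  8 | W B5 → L1 miss wb→B1 [D]
  9 | W B3 → L1 miss wb→B5 [D]
  10 | R B1 → L1 miss wb→B3 [-]
  11 | R B0 → L0 hit [-]
  12 | R B5 → L1 miss [-]
  13 | W B4 → L0 miss [D]
  14 | W B4 → L0 hit [D]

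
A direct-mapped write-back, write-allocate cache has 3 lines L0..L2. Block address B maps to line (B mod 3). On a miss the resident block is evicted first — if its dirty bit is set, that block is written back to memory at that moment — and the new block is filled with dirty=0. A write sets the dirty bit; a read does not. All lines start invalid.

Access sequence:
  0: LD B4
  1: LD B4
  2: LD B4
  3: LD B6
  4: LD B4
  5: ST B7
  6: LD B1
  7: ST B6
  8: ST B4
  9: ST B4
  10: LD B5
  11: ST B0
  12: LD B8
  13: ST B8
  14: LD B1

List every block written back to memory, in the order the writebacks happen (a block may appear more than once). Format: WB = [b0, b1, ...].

0: R B4 -> L1 miss  d=-]
1: R B4 -> L1 hit  d=-]
2: R B4 -> L1 hit  d=-]
3: R B6 -> L0 miss  d=-]
4: R B4 -> L1 hit  d=-]
5: W B7 -> L1 miss  d=D]
6: R B1 -> L1 miss wb->B7  d=-]
7: W B6 -> L0 hit  d=D]
8: W B4 -> L1 miss  d=D]
9: W B4 -> L1 hit  d=D]
10: R B5 -> L2 miss  d=-]
11: W B0 -> L0 miss wb->B6  d=D]
12: R B8 -> L2 miss  d=-]
13: W B8 -> L2 hit  d=D]
14: R B1 -> L1 miss wb->B4  d=-]

WB = [7, 6, 4]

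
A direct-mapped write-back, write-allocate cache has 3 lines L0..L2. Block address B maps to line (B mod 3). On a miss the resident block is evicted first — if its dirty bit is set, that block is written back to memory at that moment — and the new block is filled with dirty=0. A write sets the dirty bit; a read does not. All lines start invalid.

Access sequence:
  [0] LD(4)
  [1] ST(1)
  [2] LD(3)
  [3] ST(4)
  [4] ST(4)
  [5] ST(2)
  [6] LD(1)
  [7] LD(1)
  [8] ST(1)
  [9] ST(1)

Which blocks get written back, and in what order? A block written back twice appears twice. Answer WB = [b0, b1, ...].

0: R B4 → L1 miss [-]
1: W B1 → L1 miss [D]
2: R B3 → L0 miss [-]
3: W B4 → L1 miss wb→B1 [D]
4: W B4 → L1 hit [D]
5: W B2 → L2 miss [D]
6: R B1 → L1 miss wb→B4 [-]
7: R B1 → L1 hit [-]
8: W B1 → L1 hit [D]
9: W B1 → L1 hit [D]

WB = [1, 4]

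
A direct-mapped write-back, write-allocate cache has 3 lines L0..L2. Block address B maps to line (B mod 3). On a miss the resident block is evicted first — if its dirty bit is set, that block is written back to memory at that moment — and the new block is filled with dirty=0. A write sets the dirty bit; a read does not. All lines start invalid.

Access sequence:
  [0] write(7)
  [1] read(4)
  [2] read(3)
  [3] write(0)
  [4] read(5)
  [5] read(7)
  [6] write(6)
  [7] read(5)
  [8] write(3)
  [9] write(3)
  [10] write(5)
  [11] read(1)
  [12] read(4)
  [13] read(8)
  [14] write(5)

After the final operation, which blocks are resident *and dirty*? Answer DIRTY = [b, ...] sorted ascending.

DIRTY = [3, 5]

0: W B7 -> L1 miss  d=D]
1: R B4 -> L1 miss wb->B7  d=-]
2: R B3 -> L0 miss  d=-]
3: W B0 -> L0 miss  d=D]
4: R B5 -> L2 miss  d=-]
5: R B7 -> L1 miss  d=-]
6: W B6 -> L0 miss wb->B0  d=D]
7: R B5 -> L2 hit  d=-]
8: W B3 -> L0 miss wb->B6  d=D]
9: W B3 -> L0 hit  d=D]
10: W B5 -> L2 hit  d=D]
11: R B1 -> L1 miss  d=-]
12: R B4 -> L1 miss  d=-]
13: R B8 -> L2 miss wb->B5  d=-]
14: W B5 -> L2 miss  d=D]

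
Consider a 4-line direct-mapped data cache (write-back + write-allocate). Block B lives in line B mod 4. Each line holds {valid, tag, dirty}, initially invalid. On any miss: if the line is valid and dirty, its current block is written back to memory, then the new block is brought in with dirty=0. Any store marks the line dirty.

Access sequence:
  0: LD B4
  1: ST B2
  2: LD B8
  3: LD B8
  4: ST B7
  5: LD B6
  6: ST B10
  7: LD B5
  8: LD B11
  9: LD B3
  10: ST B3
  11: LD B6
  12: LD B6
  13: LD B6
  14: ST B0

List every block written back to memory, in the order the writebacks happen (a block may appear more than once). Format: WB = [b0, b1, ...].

0: R B4 -> L0 miss  d=-]
1: W B2 -> L2 miss  d=D]
2: R B8 -> L0 miss  d=-]
3: R B8 -> L0 hit  d=-]
4: W B7 -> L3 miss  d=D]
5: R B6 -> L2 miss wb->B2  d=-]
6: W B10 -> L2 miss  d=D]
7: R B5 -> L1 miss  d=-]
8: R B11 -> L3 miss wb->B7  d=-]
9: R B3 -> L3 miss  d=-]
10: W B3 -> L3 hit  d=D]
11: R B6 -> L2 miss wb->B10  d=-]
12: R B6 -> L2 hit  d=-]
13: R B6 -> L2 hit  d=-]
14: W B0 -> L0 miss  d=D]

WB = [2, 7, 10]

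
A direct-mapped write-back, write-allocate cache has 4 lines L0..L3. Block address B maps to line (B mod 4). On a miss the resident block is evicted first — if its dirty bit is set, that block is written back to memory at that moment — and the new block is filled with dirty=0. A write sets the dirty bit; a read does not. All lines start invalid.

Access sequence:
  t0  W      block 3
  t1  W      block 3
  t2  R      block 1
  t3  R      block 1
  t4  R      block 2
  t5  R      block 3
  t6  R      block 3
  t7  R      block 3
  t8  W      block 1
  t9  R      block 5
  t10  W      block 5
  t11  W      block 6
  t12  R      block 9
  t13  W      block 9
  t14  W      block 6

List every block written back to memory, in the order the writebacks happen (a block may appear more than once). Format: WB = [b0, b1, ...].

WB = [1, 5]

0: W B3 → L3 miss [D]
1: W B3 → L3 hit [D]
2: R B1 → L1 miss [-]
3: R B1 → L1 hit [-]
4: R B2 → L2 miss [-]
5: R B3 → L3 hit [D]
6: R B3 → L3 hit [D]
7: R B3 → L3 hit [D]
8: W B1 → L1 hit [D]
9: R B5 → L1 miss wb→B1 [-]
10: W B5 → L1 hit [D]
11: W B6 → L2 miss [D]
12: R B9 → L1 miss wb→B5 [-]
13: W B9 → L1 hit [D]
14: W B6 → L2 hit [D]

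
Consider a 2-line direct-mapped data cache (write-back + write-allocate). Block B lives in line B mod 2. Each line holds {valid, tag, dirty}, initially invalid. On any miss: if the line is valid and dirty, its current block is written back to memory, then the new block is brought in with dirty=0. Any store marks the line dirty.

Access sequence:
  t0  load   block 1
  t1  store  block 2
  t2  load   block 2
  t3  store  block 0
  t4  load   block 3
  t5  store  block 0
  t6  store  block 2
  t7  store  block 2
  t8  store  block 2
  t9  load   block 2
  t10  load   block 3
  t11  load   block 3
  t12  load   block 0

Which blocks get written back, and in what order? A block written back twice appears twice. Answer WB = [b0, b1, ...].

0: R B1 -> L1 miss  d=-]
1: W B2 -> L0 miss  d=D]
2: R B2 -> L0 hit  d=D]
3: W B0 -> L0 miss wb->B2  d=D]
4: R B3 -> L1 miss  d=-]
5: W B0 -> L0 hit  d=D]
6: W B2 -> L0 miss wb->B0  d=D]
7: W B2 -> L0 hit  d=D]
8: W B2 -> L0 hit  d=D]
9: R B2 -> L0 hit  d=D]
10: R B3 -> L1 hit  d=-]
11: R B3 -> L1 hit  d=-]
12: R B0 -> L0 miss wb->B2  d=-]

WB = [2, 0, 2]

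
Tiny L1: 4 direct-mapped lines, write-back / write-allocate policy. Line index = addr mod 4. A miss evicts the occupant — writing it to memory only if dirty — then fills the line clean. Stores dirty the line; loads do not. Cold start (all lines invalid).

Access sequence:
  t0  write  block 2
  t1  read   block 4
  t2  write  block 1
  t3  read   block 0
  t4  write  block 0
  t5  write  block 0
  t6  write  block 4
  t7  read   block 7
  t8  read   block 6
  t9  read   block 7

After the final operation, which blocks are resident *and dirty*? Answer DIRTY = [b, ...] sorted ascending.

DIRTY = [1, 4]

0: W B2 -> L2 miss  d=D]
1: R B4 -> L0 miss  d=-]
2: W B1 -> L1 miss  d=D]
3: R B0 -> L0 miss  d=-]
4: W B0 -> L0 hit  d=D]
5: W B0 -> L0 hit  d=D]
6: W B4 -> L0 miss wb->B0  d=D]
7: R B7 -> L3 miss  d=-]
8: R B6 -> L2 miss wb->B2  d=-]
9: R B7 -> L3 hit  d=-]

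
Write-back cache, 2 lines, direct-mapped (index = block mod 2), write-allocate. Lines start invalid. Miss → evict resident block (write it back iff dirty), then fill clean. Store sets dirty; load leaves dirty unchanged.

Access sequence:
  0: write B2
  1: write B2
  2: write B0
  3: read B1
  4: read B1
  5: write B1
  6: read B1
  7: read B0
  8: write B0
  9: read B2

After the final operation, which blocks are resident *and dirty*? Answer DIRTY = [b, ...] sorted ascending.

0: W B2 → L0 miss [D]
1: W B2 → L0 hit [D]
2: W B0 → L0 miss wb→B2 [D]
3: R B1 → L1 miss [-]
4: R B1 → L1 hit [-]
5: W B1 → L1 hit [D]
6: R B1 → L1 hit [D]
7: R B0 → L0 hit [D]
8: W B0 → L0 hit [D]
9: R B2 → L0 miss wb→B0 [-]

DIRTY = [1]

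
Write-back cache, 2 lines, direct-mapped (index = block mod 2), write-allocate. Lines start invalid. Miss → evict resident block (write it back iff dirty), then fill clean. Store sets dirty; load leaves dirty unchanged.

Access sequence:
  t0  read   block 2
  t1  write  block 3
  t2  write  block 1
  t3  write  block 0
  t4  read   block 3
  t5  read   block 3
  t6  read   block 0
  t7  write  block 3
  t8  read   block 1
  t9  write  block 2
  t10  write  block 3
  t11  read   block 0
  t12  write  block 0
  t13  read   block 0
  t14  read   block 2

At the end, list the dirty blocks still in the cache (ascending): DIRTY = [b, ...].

DIRTY = [3]

0: R B2 → L0 miss [-]
1: W B3 → L1 miss [D]
2: W B1 → L1 miss wb→B3 [D]
3: W B0 → L0 miss [D]
4: R B3 → L1 miss wb→B1 [-]
5: R B3 → L1 hit [-]
6: R B0 → L0 hit [D]
7: W B3 → L1 hit [D]
8: R B1 → L1 miss wb→B3 [-]
9: W B2 → L0 miss wb→B0 [D]
10: W B3 → L1 miss [D]
11: R B0 → L0 miss wb→B2 [-]
12: W B0 → L0 hit [D]
13: R B0 → L0 hit [D]
14: R B2 → L0 miss wb→B0 [-]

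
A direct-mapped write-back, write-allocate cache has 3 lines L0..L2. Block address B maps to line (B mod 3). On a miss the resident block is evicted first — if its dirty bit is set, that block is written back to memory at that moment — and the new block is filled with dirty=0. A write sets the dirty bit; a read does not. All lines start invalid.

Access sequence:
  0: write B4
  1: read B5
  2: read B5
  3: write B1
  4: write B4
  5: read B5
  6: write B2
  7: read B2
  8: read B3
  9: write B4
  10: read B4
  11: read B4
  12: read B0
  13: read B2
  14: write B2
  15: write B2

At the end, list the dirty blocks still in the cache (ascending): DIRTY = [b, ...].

0: W B4 → L1 miss [D]
1: R B5 → L2 miss [-]
2: R B5 → L2 hit [-]
3: W B1 → L1 miss wb→B4 [D]
4: W B4 → L1 miss wb→B1 [D]
5: R B5 → L2 hit [-]
6: W B2 → L2 miss [D]
7: R B2 → L2 hit [D]
8: R B3 → L0 miss [-]
9: W B4 → L1 hit [D]
10: R B4 → L1 hit [D]
11: R B4 → L1 hit [D]
12: R B0 → L0 miss [-]
13: R B2 → L2 hit [D]
14: W B2 → L2 hit [D]
15: W B2 → L2 hit [D]

DIRTY = [2, 4]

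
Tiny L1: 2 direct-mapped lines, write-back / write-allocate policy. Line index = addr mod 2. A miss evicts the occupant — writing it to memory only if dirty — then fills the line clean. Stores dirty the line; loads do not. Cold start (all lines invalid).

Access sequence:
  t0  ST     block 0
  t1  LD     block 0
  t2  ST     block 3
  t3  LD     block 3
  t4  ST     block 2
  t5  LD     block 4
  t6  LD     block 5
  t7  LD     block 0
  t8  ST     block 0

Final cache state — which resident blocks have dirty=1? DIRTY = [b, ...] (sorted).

DIRTY = [0]

0: W B0 -> L0 miss  d=D]
1: R B0 -> L0 hit  d=D]
2: W B3 -> L1 miss  d=D]
3: R B3 -> L1 hit  d=D]
4: W B2 -> L0 miss wb->B0  d=D]
5: R B4 -> L0 miss wb->B2  d=-]
6: R B5 -> L1 miss wb->B3  d=-]
7: R B0 -> L0 miss  d=-]
8: W B0 -> L0 hit  d=D]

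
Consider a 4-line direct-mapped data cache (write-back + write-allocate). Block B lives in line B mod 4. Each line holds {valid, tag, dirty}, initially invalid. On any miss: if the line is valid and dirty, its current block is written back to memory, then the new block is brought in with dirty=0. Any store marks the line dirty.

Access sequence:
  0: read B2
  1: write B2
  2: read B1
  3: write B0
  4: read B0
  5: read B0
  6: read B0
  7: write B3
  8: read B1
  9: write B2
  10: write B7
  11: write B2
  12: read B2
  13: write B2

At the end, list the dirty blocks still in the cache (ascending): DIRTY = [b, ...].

0: R B2 -> L2 miss  d=-]
1: W B2 -> L2 hit  d=D]
2: R B1 -> L1 miss  d=-]
3: W B0 -> L0 miss  d=D]
4: R B0 -> L0 hit  d=D]
5: R B0 -> L0 hit  d=D]
6: R B0 -> L0 hit  d=D]
7: W B3 -> L3 miss  d=D]
8: R B1 -> L1 hit  d=-]
9: W B2 -> L2 hit  d=D]
10: W B7 -> L3 miss wb->B3  d=D]
11: W B2 -> L2 hit  d=D]
12: R B2 -> L2 hit  d=D]
13: W B2 -> L2 hit  d=D]

DIRTY = [0, 2, 7]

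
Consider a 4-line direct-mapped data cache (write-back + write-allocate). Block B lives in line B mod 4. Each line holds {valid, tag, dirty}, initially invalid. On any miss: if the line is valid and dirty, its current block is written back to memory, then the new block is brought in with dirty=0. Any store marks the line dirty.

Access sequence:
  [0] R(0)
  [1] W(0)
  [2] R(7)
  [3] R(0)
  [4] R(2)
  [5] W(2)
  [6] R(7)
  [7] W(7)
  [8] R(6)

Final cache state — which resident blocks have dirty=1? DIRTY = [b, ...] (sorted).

0: R B0 -> L0 miss  d=-]
1: W B0 -> L0 hit  d=D]
2: R B7 -> L3 miss  d=-]
3: R B0 -> L0 hit  d=D]
4: R B2 -> L2 miss  d=-]
5: W B2 -> L2 hit  d=D]
6: R B7 -> L3 hit  d=-]
7: W B7 -> L3 hit  d=D]
8: R B6 -> L2 miss wb->B2  d=-]

DIRTY = [0, 7]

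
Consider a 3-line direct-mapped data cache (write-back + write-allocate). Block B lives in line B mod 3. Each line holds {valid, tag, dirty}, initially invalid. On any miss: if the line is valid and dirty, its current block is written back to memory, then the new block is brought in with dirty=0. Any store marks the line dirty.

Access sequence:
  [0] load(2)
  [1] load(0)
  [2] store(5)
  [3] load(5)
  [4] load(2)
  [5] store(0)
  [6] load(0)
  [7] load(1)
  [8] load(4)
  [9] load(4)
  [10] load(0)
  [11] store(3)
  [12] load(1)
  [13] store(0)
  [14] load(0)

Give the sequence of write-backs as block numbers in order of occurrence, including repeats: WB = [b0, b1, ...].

  0 | R B2 → L2 miss [-]
  1 | R B0 → L0 miss [-]
  2 | W B5 → L2 miss [D]
  3 | R B5 → L2 hit [D]
  4 | R B2 → L2 miss wb→B5 [-]
  5 | W B0 → L0 hit [D]
  6 | R B0 → L0 hit [D]
  7 | R B1 → L1 miss [-]
  8 | R B4 → L1 miss [-]
  9 | R B4 → L1 hit [-]
  10 | R B0 → L0 hit [D]
  11 | W B3 → L0 miss wb→B0 [D]
  12 | R B1 → L1 miss [-]
  13 | W B0 → L0 miss wb→B3 [D]
  14 | R B0 → L0 hit [D]

WB = [5, 0, 3]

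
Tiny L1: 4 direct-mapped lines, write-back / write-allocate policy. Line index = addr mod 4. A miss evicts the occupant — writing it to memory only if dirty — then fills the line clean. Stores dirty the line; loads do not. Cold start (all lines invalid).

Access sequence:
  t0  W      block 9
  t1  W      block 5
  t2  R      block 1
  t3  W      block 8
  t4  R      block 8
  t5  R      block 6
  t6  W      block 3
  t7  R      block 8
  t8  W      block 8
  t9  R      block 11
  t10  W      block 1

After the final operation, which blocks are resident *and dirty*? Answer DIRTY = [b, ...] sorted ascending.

DIRTY = [1, 8]

  0 | W B9 → L1 miss [D]
  1 | W B5 → L1 miss wb→B9 [D]
  2 | R B1 → L1 miss wb→B5 [-]
  3 | W B8 → L0 miss [D]
  4 | R B8 → L0 hit [D]
  5 | R B6 → L2 miss [-]
  6 | W B3 → L3 miss [D]
  7 | R B8 → L0 hit [D]
  8 | W B8 → L0 hit [D]
  9 | R B11 → L3 miss wb→B3 [-]
  10 | W B1 → L1 hit [D]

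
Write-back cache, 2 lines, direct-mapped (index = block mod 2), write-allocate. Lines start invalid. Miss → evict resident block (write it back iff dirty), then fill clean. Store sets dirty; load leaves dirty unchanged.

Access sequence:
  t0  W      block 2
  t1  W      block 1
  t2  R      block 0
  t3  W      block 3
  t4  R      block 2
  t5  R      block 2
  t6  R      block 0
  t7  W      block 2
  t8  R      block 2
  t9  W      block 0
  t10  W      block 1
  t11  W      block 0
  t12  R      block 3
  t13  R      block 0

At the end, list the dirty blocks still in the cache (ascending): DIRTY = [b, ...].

DIRTY = [0]

  0 | W B2 → L0 miss [D]
  1 | W B1 → L1 miss [D]
  2 | R B0 → L0 miss wb→B2 [-]
  3 | W B3 → L1 miss wb→B1 [D]
  4 | R B2 → L0 miss [-]
  5 | R B2 → L0 hit [-]
  6 | R B0 → L0 miss [-]
  7 | W B2 → L0 miss [D]
  8 | R B2 → L0 hit [D]
  9 | W B0 → L0 miss wb→B2 [D]
  10 | W B1 → L1 miss wb→B3 [D]
  11 | W B0 → L0 hit [D]
  12 | R B3 → L1 miss wb→B1 [-]
  13 | R B0 → L0 hit [D]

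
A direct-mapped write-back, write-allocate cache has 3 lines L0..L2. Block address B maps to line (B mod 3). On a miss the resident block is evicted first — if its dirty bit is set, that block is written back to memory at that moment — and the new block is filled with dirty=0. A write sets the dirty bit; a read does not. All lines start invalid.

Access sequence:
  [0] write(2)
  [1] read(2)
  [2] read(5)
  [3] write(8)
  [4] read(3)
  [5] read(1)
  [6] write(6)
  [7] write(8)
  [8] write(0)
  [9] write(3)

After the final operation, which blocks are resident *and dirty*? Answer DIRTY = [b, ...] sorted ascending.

0: W B2 -> L2 miss  d=D]
1: R B2 -> L2 hit  d=D]
2: R B5 -> L2 miss wb->B2  d=-]
3: W B8 -> L2 miss  d=D]
4: R B3 -> L0 miss  d=-]
5: R B1 -> L1 miss  d=-]
6: W B6 -> L0 miss  d=D]
7: W B8 -> L2 hit  d=D]
8: W B0 -> L0 miss wb->B6  d=D]
9: W B3 -> L0 miss wb->B0  d=D]

DIRTY = [3, 8]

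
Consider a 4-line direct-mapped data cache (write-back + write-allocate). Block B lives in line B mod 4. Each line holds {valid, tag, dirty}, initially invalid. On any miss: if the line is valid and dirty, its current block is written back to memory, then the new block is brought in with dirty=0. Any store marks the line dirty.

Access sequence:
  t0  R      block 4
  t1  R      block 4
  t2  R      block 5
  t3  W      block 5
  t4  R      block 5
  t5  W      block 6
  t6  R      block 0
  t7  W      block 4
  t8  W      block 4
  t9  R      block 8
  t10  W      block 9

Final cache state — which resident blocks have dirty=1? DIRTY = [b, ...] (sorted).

0: R B4 -> L0 miss  d=-]
1: R B4 -> L0 hit  d=-]
2: R B5 -> L1 miss  d=-]
3: W B5 -> L1 hit  d=D]
4: R B5 -> L1 hit  d=D]
5: W B6 -> L2 miss  d=D]
6: R B0 -> L0 miss  d=-]
7: W B4 -> L0 miss  d=D]
8: W B4 -> L0 hit  d=D]
9: R B8 -> L0 miss wb->B4  d=-]
10: W B9 -> L1 miss wb->B5  d=D]

DIRTY = [6, 9]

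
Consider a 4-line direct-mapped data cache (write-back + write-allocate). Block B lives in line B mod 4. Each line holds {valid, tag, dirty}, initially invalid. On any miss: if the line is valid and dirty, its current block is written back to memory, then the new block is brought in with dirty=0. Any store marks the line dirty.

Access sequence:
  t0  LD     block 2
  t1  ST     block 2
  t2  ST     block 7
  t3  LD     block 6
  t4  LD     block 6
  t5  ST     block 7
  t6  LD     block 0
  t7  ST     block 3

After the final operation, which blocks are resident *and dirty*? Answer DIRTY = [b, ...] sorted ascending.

  0 | R B2 → L2 miss [-]
  1 | W B2 → L2 hit [D]
  2 | W B7 → L3 miss [D]
  3 | R B6 → L2 miss wb→B2 [-]
  4 | R B6 → L2 hit [-]
  5 | W B7 → L3 hit [D]
  6 | R B0 → L0 miss [-]
  7 | W B3 → L3 miss wb→B7 [D]

DIRTY = [3]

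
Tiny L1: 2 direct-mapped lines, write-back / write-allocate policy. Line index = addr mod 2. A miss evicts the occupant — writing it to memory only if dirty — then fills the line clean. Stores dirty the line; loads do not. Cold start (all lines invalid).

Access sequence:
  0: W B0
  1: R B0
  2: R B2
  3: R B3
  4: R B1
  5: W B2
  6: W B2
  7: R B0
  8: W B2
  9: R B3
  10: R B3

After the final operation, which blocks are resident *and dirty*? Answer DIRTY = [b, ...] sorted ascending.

0: W B0 -> L0 miss  d=D]
1: R B0 -> L0 hit  d=D]
2: R B2 -> L0 miss wb->B0  d=-]
3: R B3 -> L1 miss  d=-]
4: R B1 -> L1 miss  d=-]
5: W B2 -> L0 hit  d=D]
6: W B2 -> L0 hit  d=D]
7: R B0 -> L0 miss wb->B2  d=-]
8: W B2 -> L0 miss  d=D]
9: R B3 -> L1 miss  d=-]
10: R B3 -> L1 hit  d=-]

DIRTY = [2]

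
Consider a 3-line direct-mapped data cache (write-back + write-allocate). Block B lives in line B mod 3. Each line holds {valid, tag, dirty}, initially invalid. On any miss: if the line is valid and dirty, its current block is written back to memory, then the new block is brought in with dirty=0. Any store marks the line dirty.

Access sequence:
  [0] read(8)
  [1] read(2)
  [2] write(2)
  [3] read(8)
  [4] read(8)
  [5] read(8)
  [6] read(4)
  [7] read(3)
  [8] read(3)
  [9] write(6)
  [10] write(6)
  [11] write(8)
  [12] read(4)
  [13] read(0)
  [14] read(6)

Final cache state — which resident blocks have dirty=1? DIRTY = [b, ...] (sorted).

DIRTY = [8]

0: R B8 → L2 miss [-]
1: R B2 → L2 miss [-]
2: W B2 → L2 hit [D]
3: R B8 → L2 miss wb→B2 [-]
4: R B8 → L2 hit [-]
5: R B8 → L2 hit [-]
6: R B4 → L1 miss [-]
7: R B3 → L0 miss [-]
8: R B3 → L0 hit [-]
9: W B6 → L0 miss [D]
10: W B6 → L0 hit [D]
11: W B8 → L2 hit [D]
12: R B4 → L1 hit [-]
13: R B0 → L0 miss wb→B6 [-]
14: R B6 → L0 miss [-]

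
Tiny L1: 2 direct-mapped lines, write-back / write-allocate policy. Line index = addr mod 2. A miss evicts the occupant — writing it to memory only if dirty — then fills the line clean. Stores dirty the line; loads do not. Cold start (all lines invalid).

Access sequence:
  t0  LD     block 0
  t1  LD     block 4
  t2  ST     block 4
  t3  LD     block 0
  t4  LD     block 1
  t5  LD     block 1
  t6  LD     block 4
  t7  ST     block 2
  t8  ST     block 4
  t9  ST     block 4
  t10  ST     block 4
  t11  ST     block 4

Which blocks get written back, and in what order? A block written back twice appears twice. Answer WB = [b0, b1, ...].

  0 | R B0 → L0 miss [-]
  1 | R B4 → L0 miss [-]
  2 | W B4 → L0 hit [D]
  3 | R B0 → L0 miss wb→B4 [-]
  4 | R B1 → L1 miss [-]
  5 | R B1 → L1 hit [-]
  6 | R B4 → L0 miss [-]
  7 | W B2 → L0 miss [D]
  8 | W B4 → L0 miss wb→B2 [D]
  9 | W B4 → L0 hit [D]
  10 | W B4 → L0 hit [D]
  11 | W B4 → L0 hit [D]

WB = [4, 2]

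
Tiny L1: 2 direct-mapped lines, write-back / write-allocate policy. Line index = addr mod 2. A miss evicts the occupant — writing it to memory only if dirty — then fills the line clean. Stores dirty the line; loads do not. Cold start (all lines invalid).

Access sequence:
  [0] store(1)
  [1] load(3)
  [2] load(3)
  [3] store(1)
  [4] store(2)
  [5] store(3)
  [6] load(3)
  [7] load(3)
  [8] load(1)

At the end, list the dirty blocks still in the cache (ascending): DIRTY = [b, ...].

DIRTY = [2]

0: W B1 → L1 miss [D]
1: R B3 → L1 miss wb→B1 [-]
2: R B3 → L1 hit [-]
3: W B1 → L1 miss [D]
4: W B2 → L0 miss [D]
5: W B3 → L1 miss wb→B1 [D]
6: R B3 → L1 hit [D]
7: R B3 → L1 hit [D]
8: R B1 → L1 miss wb→B3 [-]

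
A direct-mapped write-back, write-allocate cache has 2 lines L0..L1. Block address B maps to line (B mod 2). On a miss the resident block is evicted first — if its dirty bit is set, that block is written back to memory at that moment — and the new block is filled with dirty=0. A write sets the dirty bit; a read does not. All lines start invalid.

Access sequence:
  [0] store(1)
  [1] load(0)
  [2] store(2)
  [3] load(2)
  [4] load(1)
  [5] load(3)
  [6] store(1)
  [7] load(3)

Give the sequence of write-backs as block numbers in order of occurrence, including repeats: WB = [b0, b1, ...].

0: W B1 → L1 miss [D]
1: R B0 → L0 miss [-]
2: W B2 → L0 miss [D]
3: R B2 → L0 hit [D]
4: R B1 → L1 hit [D]
5: R B3 → L1 miss wb→B1 [-]
6: W B1 → L1 miss [D]
7: R B3 → L1 miss wb→B1 [-]

WB = [1, 1]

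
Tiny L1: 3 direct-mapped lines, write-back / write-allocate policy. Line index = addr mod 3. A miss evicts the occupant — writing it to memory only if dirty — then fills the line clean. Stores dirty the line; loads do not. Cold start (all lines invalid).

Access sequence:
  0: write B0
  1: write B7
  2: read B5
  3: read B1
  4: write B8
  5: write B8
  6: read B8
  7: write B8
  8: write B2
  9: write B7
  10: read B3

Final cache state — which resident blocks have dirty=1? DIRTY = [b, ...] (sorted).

DIRTY = [2, 7]

0: W B0 → L0 miss [D]
1: W B7 → L1 miss [D]
2: R B5 → L2 miss [-]
3: R B1 → L1 miss wb→B7 [-]
4: W B8 → L2 miss [D]
5: W B8 → L2 hit [D]
6: R B8 → L2 hit [D]
7: W B8 → L2 hit [D]
8: W B2 → L2 miss wb→B8 [D]
9: W B7 → L1 miss [D]
10: R B3 → L0 miss wb→B0 [-]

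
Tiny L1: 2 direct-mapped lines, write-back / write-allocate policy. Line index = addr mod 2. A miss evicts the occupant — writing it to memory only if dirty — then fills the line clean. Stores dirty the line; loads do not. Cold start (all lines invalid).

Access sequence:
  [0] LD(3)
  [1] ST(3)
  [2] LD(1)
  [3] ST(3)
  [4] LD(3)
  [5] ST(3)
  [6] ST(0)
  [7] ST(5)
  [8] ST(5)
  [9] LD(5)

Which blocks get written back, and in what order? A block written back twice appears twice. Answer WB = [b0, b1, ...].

WB = [3, 3]

0: R B3 -> L1 miss  d=-]
1: W B3 -> L1 hit  d=D]
2: R B1 -> L1 miss wb->B3  d=-]
3: W B3 -> L1 miss  d=D]
4: R B3 -> L1 hit  d=D]
5: W B3 -> L1 hit  d=D]
6: W B0 -> L0 miss  d=D]
7: W B5 -> L1 miss wb->B3  d=D]
8: W B5 -> L1 hit  d=D]
9: R B5 -> L1 hit  d=D]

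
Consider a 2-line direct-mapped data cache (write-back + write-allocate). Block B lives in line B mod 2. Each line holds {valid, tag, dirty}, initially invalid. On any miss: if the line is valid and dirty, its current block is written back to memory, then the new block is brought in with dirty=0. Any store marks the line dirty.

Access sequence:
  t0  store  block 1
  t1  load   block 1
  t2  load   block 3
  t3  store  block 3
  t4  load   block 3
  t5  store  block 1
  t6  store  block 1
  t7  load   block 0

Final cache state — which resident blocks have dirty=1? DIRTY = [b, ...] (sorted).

DIRTY = [1]

  0 | W B1 → L1 miss [D]
  1 | R B1 → L1 hit [D]
  2 | R B3 → L1 miss wb→B1 [-]
  3 | W B3 → L1 hit [D]
  4 | R B3 → L1 hit [D]
  5 | W B1 → L1 miss wb→B3 [D]
  6 | W B1 → L1 hit [D]
  7 | R B0 → L0 miss [-]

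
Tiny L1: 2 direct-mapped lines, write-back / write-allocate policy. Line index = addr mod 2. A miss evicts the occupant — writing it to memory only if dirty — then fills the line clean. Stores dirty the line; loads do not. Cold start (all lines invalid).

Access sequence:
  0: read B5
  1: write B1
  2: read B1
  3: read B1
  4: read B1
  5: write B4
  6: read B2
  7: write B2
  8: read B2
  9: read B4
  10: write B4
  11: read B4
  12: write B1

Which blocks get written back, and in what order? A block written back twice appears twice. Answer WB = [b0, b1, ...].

WB = [4, 2]

0: R B5 -> L1 miss  d=-]
1: W B1 -> L1 miss  d=D]
2: R B1 -> L1 hit  d=D]
3: R B1 -> L1 hit  d=D]
4: R B1 -> L1 hit  d=D]
5: W B4 -> L0 miss  d=D]
6: R B2 -> L0 miss wb->B4  d=-]
7: W B2 -> L0 hit  d=D]
8: R B2 -> L0 hit  d=D]
9: R B4 -> L0 miss wb->B2  d=-]
10: W B4 -> L0 hit  d=D]
11: R B4 -> L0 hit  d=D]
12: W B1 -> L1 hit  d=D]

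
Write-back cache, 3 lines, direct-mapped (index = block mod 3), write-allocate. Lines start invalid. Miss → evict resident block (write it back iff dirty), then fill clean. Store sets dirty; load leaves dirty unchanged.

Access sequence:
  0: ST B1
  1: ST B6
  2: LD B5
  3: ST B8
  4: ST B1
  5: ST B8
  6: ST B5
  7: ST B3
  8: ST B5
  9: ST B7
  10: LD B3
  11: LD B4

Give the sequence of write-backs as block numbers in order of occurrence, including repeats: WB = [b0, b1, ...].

  0 | W B1 → L1 miss [D]
  1 | W B6 → L0 miss [D]
  2 | R B5 → L2 miss [-]
  3 | W B8 → L2 miss [D]
  4 | W B1 → L1 hit [D]
  5 | W B8 → L2 hit [D]
  6 | W B5 → L2 miss wb→B8 [D]
  7 | W B3 → L0 miss wb→B6 [D]
  8 | W B5 → L2 hit [D]
  9 | W B7 → L1 miss wb→B1 [D]
  10 | R B3 → L0 hit [D]
  11 | R B4 → L1 miss wb→B7 [-]

WB = [8, 6, 1, 7]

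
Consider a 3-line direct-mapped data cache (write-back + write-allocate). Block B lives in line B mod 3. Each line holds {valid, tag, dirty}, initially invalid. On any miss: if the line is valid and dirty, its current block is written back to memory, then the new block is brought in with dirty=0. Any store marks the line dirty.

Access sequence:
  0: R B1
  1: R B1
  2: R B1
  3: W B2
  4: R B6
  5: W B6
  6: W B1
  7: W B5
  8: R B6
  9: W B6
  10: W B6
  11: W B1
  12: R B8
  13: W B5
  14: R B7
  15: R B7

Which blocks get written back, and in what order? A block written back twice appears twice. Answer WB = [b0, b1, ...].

  0 | R B1 → L1 miss [-]
  1 | R B1 → L1 hit [-]
  2 | R B1 → L1 hit [-]
  3 | W B2 → L2 miss [D]
  4 | R B6 → L0 miss [-]
  5 | W B6 → L0 hit [D]
  6 | W B1 → L1 hit [D]
  7 | W B5 → L2 miss wb→B2 [D]
  8 | R B6 → L0 hit [D]
  9 | W B6 → L0 hit [D]
  10 | W B6 → L0 hit [D]
  11 | W B1 → L1 hit [D]
  12 | R B8 → L2 miss wb→B5 [-]
  13 | W B5 → L2 miss [D]
  14 | R B7 → L1 miss wb→B1 [-]
  15 | R B7 → L1 hit [-]

WB = [2, 5, 1]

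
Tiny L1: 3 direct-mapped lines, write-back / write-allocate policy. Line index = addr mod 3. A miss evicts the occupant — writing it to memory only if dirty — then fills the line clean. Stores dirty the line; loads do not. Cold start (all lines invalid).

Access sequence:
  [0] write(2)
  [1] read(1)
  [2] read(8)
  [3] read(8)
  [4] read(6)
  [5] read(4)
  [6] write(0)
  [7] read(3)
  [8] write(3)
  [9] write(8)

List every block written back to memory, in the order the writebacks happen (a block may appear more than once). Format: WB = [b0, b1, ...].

WB = [2, 0]

0: W B2 -> L2 miss  d=D]
1: R B1 -> L1 miss  d=-]
2: R B8 -> L2 miss wb->B2  d=-]
3: R B8 -> L2 hit  d=-]
4: R B6 -> L0 miss  d=-]
5: R B4 -> L1 miss  d=-]
6: W B0 -> L0 miss  d=D]
7: R B3 -> L0 miss wb->B0  d=-]
8: W B3 -> L0 hit  d=D]
9: W B8 -> L2 hit  d=D]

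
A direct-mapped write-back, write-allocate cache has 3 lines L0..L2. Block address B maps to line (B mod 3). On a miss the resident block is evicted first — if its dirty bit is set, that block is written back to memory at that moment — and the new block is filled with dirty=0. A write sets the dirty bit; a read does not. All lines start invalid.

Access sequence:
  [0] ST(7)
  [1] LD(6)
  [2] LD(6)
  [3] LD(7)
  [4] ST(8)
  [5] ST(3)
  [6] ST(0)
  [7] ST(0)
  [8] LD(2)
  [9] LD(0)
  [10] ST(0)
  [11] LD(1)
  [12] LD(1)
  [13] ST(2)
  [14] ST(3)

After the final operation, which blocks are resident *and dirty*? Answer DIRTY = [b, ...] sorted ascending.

DIRTY = [2, 3]

0: W B7 → L1 miss [D]
1: R B6 → L0 miss [-]
2: R B6 → L0 hit [-]
3: R B7 → L1 hit [D]
4: W B8 → L2 miss [D]
5: W B3 → L0 miss [D]
6: W B0 → L0 miss wb→B3 [D]
7: W B0 → L0 hit [D]
8: R B2 → L2 miss wb→B8 [-]
9: R B0 → L0 hit [D]
10: W B0 → L0 hit [D]
11: R B1 → L1 miss wb→B7 [-]
12: R B1 → L1 hit [-]
13: W B2 → L2 hit [D]
14: W B3 → L0 miss wb→B0 [D]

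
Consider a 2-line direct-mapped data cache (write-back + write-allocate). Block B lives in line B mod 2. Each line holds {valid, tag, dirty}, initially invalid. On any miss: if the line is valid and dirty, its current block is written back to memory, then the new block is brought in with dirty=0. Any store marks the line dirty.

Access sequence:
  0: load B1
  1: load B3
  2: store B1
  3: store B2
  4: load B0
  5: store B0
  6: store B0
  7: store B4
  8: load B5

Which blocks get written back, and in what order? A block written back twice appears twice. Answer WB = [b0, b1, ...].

WB = [2, 0, 1]

0: R B1 → L1 miss [-]
1: R B3 → L1 miss [-]
2: W B1 → L1 miss [D]
3: W B2 → L0 miss [D]
4: R B0 → L0 miss wb→B2 [-]
5: W B0 → L0 hit [D]
6: W B0 → L0 hit [D]
7: W B4 → L0 miss wb→B0 [D]
8: R B5 → L1 miss wb→B1 [-]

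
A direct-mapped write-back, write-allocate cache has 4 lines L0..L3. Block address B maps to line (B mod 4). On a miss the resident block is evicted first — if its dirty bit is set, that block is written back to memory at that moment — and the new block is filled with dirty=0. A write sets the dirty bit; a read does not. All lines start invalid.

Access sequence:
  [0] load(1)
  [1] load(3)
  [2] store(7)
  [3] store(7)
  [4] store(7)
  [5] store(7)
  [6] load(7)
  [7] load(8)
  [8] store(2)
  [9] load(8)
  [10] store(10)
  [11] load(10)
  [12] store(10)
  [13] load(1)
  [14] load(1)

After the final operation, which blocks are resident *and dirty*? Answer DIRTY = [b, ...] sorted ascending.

DIRTY = [7, 10]

0: R B1 → L1 miss [-]
1: R B3 → L3 miss [-]
2: W B7 → L3 miss [D]
3: W B7 → L3 hit [D]
4: W B7 → L3 hit [D]
5: W B7 → L3 hit [D]
6: R B7 → L3 hit [D]
7: R B8 → L0 miss [-]
8: W B2 → L2 miss [D]
9: R B8 → L0 hit [-]
10: W B10 → L2 miss wb→B2 [D]
11: R B10 → L2 hit [D]
12: W B10 → L2 hit [D]
13: R B1 → L1 hit [-]
14: R B1 → L1 hit [-]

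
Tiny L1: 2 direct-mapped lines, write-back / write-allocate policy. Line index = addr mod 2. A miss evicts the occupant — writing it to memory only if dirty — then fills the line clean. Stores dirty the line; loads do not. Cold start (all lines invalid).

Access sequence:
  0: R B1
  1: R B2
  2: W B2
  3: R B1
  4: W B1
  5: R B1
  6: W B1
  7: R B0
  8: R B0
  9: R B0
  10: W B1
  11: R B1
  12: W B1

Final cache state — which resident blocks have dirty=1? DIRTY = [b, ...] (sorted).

DIRTY = [1]

  0 | R B1 → L1 miss [-]
  1 | R B2 → L0 miss [-]
  2 | W B2 → L0 hit [D]
  3 | R B1 → L1 hit [-]
  4 | W B1 → L1 hit [D]
  5 | R B1 → L1 hit [D]
  6 | W B1 → L1 hit [D]
  7 | R B0 → L0 miss wb→B2 [-]
  8 | R B0 → L0 hit [-]
  9 | R B0 → L0 hit [-]
  10 | W B1 → L1 hit [D]
  11 | R B1 → L1 hit [D]
  12 | W B1 → L1 hit [D]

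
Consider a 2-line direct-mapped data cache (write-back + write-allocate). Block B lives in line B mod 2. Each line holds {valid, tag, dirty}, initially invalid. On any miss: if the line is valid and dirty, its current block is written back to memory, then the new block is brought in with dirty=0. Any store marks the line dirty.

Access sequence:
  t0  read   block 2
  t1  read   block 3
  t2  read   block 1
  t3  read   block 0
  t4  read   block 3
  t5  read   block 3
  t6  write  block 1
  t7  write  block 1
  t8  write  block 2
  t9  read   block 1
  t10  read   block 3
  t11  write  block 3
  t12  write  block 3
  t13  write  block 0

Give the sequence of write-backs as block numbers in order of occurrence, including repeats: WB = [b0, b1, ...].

0: R B2 → L0 miss [-]
1: R B3 → L1 miss [-]
2: R B1 → L1 miss [-]
3: R B0 → L0 miss [-]
4: R B3 → L1 miss [-]
5: R B3 → L1 hit [-]
6: W B1 → L1 miss [D]
7: W B1 → L1 hit [D]
8: W B2 → L0 miss [D]
9: R B1 → L1 hit [D]
10: R B3 → L1 miss wb→B1 [-]
11: W B3 → L1 hit [D]
12: W B3 → L1 hit [D]
13: W B0 → L0 miss wb→B2 [D]

WB = [1, 2]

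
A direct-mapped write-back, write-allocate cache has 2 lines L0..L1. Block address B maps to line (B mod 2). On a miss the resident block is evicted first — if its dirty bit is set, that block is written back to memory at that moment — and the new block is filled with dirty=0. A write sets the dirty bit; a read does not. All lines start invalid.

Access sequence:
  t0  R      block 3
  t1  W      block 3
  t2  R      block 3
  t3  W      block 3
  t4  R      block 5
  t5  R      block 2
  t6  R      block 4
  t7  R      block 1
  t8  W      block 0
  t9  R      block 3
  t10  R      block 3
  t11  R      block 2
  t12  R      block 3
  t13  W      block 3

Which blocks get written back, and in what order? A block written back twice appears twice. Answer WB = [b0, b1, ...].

0: R B3 → L1 miss [-]
1: W B3 → L1 hit [D]
2: R B3 → L1 hit [D]
3: W B3 → L1 hit [D]
4: R B5 → L1 miss wb→B3 [-]
5: R B2 → L0 miss [-]
6: R B4 → L0 miss [-]
7: R B1 → L1 miss [-]
8: W B0 → L0 miss [D]
9: R B3 → L1 miss [-]
10: R B3 → L1 hit [-]
11: R B2 → L0 miss wb→B0 [-]
12: R B3 → L1 hit [-]
13: W B3 → L1 hit [D]

WB = [3, 0]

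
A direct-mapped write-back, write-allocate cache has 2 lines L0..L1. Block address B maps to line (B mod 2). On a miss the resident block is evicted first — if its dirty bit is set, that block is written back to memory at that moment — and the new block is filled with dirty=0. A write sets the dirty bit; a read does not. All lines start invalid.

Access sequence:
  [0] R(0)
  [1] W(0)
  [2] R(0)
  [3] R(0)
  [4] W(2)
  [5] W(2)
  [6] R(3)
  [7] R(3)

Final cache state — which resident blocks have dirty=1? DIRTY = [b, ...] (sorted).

DIRTY = [2]

0: R B0 -> L0 miss  d=-]
1: W B0 -> L0 hit  d=D]
2: R B0 -> L0 hit  d=D]
3: R B0 -> L0 hit  d=D]
4: W B2 -> L0 miss wb->B0  d=D]
5: W B2 -> L0 hit  d=D]
6: R B3 -> L1 miss  d=-]
7: R B3 -> L1 hit  d=-]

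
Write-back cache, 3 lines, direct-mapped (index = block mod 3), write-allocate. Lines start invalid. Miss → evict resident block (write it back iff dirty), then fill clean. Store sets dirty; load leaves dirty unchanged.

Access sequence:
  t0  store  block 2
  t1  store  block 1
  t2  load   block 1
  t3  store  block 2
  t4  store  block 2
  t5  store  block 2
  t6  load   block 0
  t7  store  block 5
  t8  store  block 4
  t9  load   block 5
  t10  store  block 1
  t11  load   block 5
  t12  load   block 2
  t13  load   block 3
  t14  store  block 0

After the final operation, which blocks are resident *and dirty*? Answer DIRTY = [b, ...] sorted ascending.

0: W B2 -> L2 miss  d=D]
1: W B1 -> L1 miss  d=D]
2: R B1 -> L1 hit  d=D]
3: W B2 -> L2 hit  d=D]
4: W B2 -> L2 hit  d=D]
5: W B2 -> L2 hit  d=D]
6: R B0 -> L0 miss  d=-]
7: W B5 -> L2 miss wb->B2  d=D]
8: W B4 -> L1 miss wb->B1  d=D]
9: R B5 -> L2 hit  d=D]
10: W B1 -> L1 miss wb->B4  d=D]
11: R B5 -> L2 hit  d=D]
12: R B2 -> L2 miss wb->B5  d=-]
13: R B3 -> L0 miss  d=-]
14: W B0 -> L0 miss  d=D]

DIRTY = [0, 1]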